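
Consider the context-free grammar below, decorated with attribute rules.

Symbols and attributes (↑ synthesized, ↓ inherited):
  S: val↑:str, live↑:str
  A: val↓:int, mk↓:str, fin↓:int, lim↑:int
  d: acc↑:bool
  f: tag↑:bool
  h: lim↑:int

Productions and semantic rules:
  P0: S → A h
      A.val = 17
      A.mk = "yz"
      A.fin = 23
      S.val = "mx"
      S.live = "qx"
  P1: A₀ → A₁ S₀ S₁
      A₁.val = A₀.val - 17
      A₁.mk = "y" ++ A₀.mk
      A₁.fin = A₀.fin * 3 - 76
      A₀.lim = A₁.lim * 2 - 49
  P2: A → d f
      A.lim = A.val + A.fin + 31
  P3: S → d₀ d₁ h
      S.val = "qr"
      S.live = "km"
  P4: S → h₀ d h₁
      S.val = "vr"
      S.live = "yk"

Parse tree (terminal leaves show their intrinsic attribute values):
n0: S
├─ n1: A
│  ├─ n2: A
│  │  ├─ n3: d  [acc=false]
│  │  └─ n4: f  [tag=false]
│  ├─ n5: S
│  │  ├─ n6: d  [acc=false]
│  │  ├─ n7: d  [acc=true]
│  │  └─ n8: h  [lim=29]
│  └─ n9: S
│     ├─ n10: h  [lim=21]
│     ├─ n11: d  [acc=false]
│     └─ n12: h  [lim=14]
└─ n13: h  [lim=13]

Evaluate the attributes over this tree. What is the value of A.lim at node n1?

-1

1. n1.val = 17  [17]
2. n1.mk = "yz"  ["yz"]
3. n1.fin = 23  [23]
4. n2.val = 0  [A₀.val - 17]
5. n2.mk = "yyz"  ["y" ++ A₀.mk]
6. n2.fin = -7  [A₀.fin * 3 - 76]
7. n3.acc = false  [terminal]
8. n4.tag = false  [terminal]
9. n2.lim = 24  [A.val + A.fin + 31]
10. n6.acc = false  [terminal]
11. n7.acc = true  [terminal]
12. n8.lim = 29  [terminal]
13. n5.val = "qr"  ["qr"]
14. n5.live = "km"  ["km"]
15. n10.lim = 21  [terminal]
16. n11.acc = false  [terminal]
17. n12.lim = 14  [terminal]
18. n9.val = "vr"  ["vr"]
19. n9.live = "yk"  ["yk"]
20. n1.lim = -1  [A₁.lim * 2 - 49]
21. n13.lim = 13  [terminal]
22. n0.val = "mx"  ["mx"]
23. n0.live = "qx"  ["qx"]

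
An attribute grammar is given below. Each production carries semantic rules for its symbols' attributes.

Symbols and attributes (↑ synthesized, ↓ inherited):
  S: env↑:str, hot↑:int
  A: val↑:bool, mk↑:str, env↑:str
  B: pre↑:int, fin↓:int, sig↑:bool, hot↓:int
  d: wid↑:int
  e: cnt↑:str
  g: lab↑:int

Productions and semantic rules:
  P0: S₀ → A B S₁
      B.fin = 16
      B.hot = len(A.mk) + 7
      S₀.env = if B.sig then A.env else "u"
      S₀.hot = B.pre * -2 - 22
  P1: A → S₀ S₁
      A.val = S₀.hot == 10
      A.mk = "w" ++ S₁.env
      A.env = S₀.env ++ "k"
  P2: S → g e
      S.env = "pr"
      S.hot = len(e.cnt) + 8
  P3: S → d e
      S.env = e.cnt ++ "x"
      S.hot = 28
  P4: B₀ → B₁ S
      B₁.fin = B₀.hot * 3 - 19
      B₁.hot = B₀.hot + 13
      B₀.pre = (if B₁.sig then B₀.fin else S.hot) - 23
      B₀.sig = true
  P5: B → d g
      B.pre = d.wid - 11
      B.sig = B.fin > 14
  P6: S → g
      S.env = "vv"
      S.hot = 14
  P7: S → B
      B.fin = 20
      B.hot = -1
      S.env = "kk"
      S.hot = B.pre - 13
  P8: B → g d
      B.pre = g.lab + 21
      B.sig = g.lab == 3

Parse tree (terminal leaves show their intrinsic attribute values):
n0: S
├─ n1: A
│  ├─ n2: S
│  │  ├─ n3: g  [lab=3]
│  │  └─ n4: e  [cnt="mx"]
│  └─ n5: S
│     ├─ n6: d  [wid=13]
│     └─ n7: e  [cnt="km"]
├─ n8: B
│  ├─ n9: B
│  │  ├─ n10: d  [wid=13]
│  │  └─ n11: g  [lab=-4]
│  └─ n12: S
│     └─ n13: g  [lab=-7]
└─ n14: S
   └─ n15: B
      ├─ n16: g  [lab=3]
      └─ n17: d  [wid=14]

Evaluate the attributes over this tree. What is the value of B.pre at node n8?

-9

1. n3.lab = 3  [terminal]
2. n4.cnt = "mx"  [terminal]
3. n2.env = "pr"  ["pr"]
4. n2.hot = 10  [len(e.cnt) + 8]
5. n6.wid = 13  [terminal]
6. n7.cnt = "km"  [terminal]
7. n5.env = "kmx"  [e.cnt ++ "x"]
8. n5.hot = 28  [28]
9. n1.val = true  [S₀.hot == 10]
10. n1.mk = "wkmx"  ["w" ++ S₁.env]
11. n1.env = "prk"  [S₀.env ++ "k"]
12. n8.fin = 16  [16]
13. n8.hot = 11  [len(A.mk) + 7]
14. n9.fin = 14  [B₀.hot * 3 - 19]
15. n9.hot = 24  [B₀.hot + 13]
16. n10.wid = 13  [terminal]
17. n11.lab = -4  [terminal]
18. n9.pre = 2  [d.wid - 11]
19. n9.sig = false  [B.fin > 14]
20. n13.lab = -7  [terminal]
21. n12.env = "vv"  ["vv"]
22. n12.hot = 14  [14]
23. n8.pre = -9  [(if B₁.sig then B₀.fin else S.hot) - 23]
24. n8.sig = true  [true]
25. n15.fin = 20  [20]
26. n15.hot = -1  [-1]
27. n16.lab = 3  [terminal]
28. n17.wid = 14  [terminal]
29. n15.pre = 24  [g.lab + 21]
30. n15.sig = true  [g.lab == 3]
31. n14.env = "kk"  ["kk"]
32. n14.hot = 11  [B.pre - 13]
33. n0.env = "prk"  [if B.sig then A.env else "u"]
34. n0.hot = -4  [B.pre * -2 - 22]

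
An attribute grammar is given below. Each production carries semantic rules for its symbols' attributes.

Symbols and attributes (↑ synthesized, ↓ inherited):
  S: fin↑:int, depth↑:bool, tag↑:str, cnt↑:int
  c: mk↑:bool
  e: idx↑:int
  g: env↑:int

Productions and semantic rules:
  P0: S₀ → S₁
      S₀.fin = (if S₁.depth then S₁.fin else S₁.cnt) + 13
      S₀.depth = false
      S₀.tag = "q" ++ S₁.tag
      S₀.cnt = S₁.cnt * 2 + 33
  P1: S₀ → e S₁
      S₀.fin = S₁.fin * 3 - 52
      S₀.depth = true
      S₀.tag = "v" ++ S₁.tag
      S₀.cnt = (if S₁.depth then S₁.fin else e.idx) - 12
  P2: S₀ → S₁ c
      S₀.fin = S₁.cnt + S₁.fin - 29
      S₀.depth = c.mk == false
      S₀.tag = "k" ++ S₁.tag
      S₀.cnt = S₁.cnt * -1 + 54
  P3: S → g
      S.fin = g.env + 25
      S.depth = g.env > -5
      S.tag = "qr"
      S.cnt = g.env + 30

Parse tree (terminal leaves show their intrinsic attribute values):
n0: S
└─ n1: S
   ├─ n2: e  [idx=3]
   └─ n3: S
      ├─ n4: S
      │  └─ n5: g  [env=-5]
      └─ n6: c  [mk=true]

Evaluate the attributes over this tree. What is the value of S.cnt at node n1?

-9

1. n2.idx = 3  [terminal]
2. n5.env = -5  [terminal]
3. n4.fin = 20  [g.env + 25]
4. n4.depth = false  [g.env > -5]
5. n4.tag = "qr"  ["qr"]
6. n4.cnt = 25  [g.env + 30]
7. n6.mk = true  [terminal]
8. n3.fin = 16  [S₁.cnt + S₁.fin - 29]
9. n3.depth = false  [c.mk == false]
10. n3.tag = "kqr"  ["k" ++ S₁.tag]
11. n3.cnt = 29  [S₁.cnt * -1 + 54]
12. n1.fin = -4  [S₁.fin * 3 - 52]
13. n1.depth = true  [true]
14. n1.tag = "vkqr"  ["v" ++ S₁.tag]
15. n1.cnt = -9  [(if S₁.depth then S₁.fin else e.idx) - 12]
16. n0.fin = 9  [(if S₁.depth then S₁.fin else S₁.cnt) + 13]
17. n0.depth = false  [false]
18. n0.tag = "qvkqr"  ["q" ++ S₁.tag]
19. n0.cnt = 15  [S₁.cnt * 2 + 33]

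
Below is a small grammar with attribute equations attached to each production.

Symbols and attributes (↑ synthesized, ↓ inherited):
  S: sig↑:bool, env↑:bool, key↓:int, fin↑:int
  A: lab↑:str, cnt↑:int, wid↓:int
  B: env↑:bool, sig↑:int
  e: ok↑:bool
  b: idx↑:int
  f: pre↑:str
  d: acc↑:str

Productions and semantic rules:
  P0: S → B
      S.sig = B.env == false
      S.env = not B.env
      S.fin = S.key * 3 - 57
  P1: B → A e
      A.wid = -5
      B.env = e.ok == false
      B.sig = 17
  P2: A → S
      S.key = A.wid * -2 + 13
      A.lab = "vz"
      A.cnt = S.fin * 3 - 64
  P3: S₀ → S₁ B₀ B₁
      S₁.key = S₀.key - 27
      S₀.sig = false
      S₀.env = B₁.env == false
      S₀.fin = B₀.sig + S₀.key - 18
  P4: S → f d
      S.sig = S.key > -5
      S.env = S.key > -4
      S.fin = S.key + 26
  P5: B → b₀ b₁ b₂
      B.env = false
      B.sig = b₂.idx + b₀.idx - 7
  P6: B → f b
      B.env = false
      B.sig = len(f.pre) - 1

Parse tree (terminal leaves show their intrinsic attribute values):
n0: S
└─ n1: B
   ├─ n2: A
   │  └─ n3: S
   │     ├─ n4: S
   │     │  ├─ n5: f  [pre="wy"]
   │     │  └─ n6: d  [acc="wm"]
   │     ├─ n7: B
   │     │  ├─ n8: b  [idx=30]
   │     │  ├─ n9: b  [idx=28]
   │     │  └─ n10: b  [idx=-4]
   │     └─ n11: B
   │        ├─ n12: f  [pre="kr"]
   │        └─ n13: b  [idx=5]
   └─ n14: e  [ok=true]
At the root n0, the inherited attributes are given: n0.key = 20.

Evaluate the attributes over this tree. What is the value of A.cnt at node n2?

1. n0.key = 20  [given at root]
2. n2.wid = -5  [-5]
3. n3.key = 23  [A.wid * -2 + 13]
4. n4.key = -4  [S₀.key - 27]
5. n5.pre = "wy"  [terminal]
6. n6.acc = "wm"  [terminal]
7. n4.sig = true  [S.key > -5]
8. n4.env = false  [S.key > -4]
9. n4.fin = 22  [S.key + 26]
10. n8.idx = 30  [terminal]
11. n9.idx = 28  [terminal]
12. n10.idx = -4  [terminal]
13. n7.env = false  [false]
14. n7.sig = 19  [b₂.idx + b₀.idx - 7]
15. n12.pre = "kr"  [terminal]
16. n13.idx = 5  [terminal]
17. n11.env = false  [false]
18. n11.sig = 1  [len(f.pre) - 1]
19. n3.sig = false  [false]
20. n3.env = true  [B₁.env == false]
21. n3.fin = 24  [B₀.sig + S₀.key - 18]
22. n2.lab = "vz"  ["vz"]
23. n2.cnt = 8  [S.fin * 3 - 64]
24. n14.ok = true  [terminal]
25. n1.env = false  [e.ok == false]
26. n1.sig = 17  [17]
27. n0.sig = true  [B.env == false]
28. n0.env = true  [not B.env]
29. n0.fin = 3  [S.key * 3 - 57]

8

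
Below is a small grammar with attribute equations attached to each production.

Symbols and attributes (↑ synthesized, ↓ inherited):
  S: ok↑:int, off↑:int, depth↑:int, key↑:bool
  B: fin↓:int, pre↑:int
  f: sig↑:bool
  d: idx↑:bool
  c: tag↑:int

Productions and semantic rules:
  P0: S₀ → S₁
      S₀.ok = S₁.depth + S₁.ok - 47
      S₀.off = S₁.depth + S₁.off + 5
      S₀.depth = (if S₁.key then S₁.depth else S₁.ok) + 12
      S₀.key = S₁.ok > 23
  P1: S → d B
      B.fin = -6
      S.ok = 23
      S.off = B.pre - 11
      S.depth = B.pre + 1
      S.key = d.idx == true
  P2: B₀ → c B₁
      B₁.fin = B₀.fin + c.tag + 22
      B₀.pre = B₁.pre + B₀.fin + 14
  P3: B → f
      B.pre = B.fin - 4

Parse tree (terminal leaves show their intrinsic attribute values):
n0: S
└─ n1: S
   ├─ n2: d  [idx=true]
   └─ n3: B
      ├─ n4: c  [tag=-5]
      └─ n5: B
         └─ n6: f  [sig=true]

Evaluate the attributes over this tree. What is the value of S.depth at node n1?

1. n2.idx = true  [terminal]
2. n3.fin = -6  [-6]
3. n4.tag = -5  [terminal]
4. n5.fin = 11  [B₀.fin + c.tag + 22]
5. n6.sig = true  [terminal]
6. n5.pre = 7  [B.fin - 4]
7. n3.pre = 15  [B₁.pre + B₀.fin + 14]
8. n1.ok = 23  [23]
9. n1.off = 4  [B.pre - 11]
10. n1.depth = 16  [B.pre + 1]
11. n1.key = true  [d.idx == true]
12. n0.ok = -8  [S₁.depth + S₁.ok - 47]
13. n0.off = 25  [S₁.depth + S₁.off + 5]
14. n0.depth = 28  [(if S₁.key then S₁.depth else S₁.ok) + 12]
15. n0.key = false  [S₁.ok > 23]

16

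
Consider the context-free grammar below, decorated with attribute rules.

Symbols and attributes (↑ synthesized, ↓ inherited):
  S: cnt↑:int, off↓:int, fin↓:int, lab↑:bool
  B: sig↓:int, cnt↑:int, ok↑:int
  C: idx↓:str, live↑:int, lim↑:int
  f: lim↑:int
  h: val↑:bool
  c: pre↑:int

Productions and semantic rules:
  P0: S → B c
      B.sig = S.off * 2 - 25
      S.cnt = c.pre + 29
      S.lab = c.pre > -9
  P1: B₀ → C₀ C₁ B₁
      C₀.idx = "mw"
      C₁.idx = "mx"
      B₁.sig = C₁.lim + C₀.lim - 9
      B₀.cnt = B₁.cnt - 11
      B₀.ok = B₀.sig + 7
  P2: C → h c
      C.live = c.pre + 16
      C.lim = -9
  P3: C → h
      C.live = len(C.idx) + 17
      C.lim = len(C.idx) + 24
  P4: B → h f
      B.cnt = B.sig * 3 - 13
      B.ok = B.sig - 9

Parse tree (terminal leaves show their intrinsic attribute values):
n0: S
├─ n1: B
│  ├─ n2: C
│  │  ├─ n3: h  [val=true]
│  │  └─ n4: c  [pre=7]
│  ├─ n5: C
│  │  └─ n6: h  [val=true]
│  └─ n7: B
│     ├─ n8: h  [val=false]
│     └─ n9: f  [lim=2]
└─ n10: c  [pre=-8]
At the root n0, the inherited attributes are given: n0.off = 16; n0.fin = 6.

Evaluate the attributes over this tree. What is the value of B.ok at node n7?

1. n0.off = 16  [given at root]
2. n0.fin = 6  [given at root]
3. n1.sig = 7  [S.off * 2 - 25]
4. n2.idx = "mw"  ["mw"]
5. n3.val = true  [terminal]
6. n4.pre = 7  [terminal]
7. n2.live = 23  [c.pre + 16]
8. n2.lim = -9  [-9]
9. n5.idx = "mx"  ["mx"]
10. n6.val = true  [terminal]
11. n5.live = 19  [len(C.idx) + 17]
12. n5.lim = 26  [len(C.idx) + 24]
13. n7.sig = 8  [C₁.lim + C₀.lim - 9]
14. n8.val = false  [terminal]
15. n9.lim = 2  [terminal]
16. n7.cnt = 11  [B.sig * 3 - 13]
17. n7.ok = -1  [B.sig - 9]
18. n1.cnt = 0  [B₁.cnt - 11]
19. n1.ok = 14  [B₀.sig + 7]
20. n10.pre = -8  [terminal]
21. n0.cnt = 21  [c.pre + 29]
22. n0.lab = true  [c.pre > -9]

-1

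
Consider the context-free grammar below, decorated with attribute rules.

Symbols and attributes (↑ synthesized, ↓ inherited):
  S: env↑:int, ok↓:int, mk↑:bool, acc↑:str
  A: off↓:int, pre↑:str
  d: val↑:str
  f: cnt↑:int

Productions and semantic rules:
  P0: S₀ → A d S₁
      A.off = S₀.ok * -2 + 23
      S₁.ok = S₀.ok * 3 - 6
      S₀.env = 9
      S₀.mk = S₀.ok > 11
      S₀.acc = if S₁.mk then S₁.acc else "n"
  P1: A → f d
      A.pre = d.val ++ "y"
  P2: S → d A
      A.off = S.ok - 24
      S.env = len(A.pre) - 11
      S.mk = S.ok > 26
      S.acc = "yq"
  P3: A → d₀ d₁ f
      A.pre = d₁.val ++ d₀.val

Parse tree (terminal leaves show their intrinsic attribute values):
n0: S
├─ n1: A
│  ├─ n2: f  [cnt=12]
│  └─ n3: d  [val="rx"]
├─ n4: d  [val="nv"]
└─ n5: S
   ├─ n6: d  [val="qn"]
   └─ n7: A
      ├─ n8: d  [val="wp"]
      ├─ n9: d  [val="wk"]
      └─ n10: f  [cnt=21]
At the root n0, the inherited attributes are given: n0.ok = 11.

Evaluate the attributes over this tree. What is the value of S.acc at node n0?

1. n0.ok = 11  [given at root]
2. n1.off = 1  [S₀.ok * -2 + 23]
3. n2.cnt = 12  [terminal]
4. n3.val = "rx"  [terminal]
5. n1.pre = "rxy"  [d.val ++ "y"]
6. n4.val = "nv"  [terminal]
7. n5.ok = 27  [S₀.ok * 3 - 6]
8. n6.val = "qn"  [terminal]
9. n7.off = 3  [S.ok - 24]
10. n8.val = "wp"  [terminal]
11. n9.val = "wk"  [terminal]
12. n10.cnt = 21  [terminal]
13. n7.pre = "wkwp"  [d₁.val ++ d₀.val]
14. n5.env = -7  [len(A.pre) - 11]
15. n5.mk = true  [S.ok > 26]
16. n5.acc = "yq"  ["yq"]
17. n0.env = 9  [9]
18. n0.mk = false  [S₀.ok > 11]
19. n0.acc = "yq"  [if S₁.mk then S₁.acc else "n"]

"yq"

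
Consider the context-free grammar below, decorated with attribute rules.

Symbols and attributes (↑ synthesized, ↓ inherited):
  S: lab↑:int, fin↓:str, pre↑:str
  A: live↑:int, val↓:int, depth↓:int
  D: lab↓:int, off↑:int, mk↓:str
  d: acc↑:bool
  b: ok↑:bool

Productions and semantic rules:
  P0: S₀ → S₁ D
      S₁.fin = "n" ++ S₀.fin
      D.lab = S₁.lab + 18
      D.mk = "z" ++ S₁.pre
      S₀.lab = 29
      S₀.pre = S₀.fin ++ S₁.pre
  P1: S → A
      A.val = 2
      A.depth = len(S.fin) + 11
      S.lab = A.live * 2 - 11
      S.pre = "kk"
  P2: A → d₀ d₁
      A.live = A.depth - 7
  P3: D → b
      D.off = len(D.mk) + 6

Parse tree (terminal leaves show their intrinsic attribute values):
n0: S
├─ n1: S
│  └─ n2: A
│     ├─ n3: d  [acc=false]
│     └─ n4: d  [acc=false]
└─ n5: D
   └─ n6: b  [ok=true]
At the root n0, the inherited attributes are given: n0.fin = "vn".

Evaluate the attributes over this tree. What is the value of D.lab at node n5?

1. n0.fin = "vn"  [given at root]
2. n1.fin = "nvn"  ["n" ++ S₀.fin]
3. n2.val = 2  [2]
4. n2.depth = 14  [len(S.fin) + 11]
5. n3.acc = false  [terminal]
6. n4.acc = false  [terminal]
7. n2.live = 7  [A.depth - 7]
8. n1.lab = 3  [A.live * 2 - 11]
9. n1.pre = "kk"  ["kk"]
10. n5.lab = 21  [S₁.lab + 18]
11. n5.mk = "zkk"  ["z" ++ S₁.pre]
12. n6.ok = true  [terminal]
13. n5.off = 9  [len(D.mk) + 6]
14. n0.lab = 29  [29]
15. n0.pre = "vnkk"  [S₀.fin ++ S₁.pre]

21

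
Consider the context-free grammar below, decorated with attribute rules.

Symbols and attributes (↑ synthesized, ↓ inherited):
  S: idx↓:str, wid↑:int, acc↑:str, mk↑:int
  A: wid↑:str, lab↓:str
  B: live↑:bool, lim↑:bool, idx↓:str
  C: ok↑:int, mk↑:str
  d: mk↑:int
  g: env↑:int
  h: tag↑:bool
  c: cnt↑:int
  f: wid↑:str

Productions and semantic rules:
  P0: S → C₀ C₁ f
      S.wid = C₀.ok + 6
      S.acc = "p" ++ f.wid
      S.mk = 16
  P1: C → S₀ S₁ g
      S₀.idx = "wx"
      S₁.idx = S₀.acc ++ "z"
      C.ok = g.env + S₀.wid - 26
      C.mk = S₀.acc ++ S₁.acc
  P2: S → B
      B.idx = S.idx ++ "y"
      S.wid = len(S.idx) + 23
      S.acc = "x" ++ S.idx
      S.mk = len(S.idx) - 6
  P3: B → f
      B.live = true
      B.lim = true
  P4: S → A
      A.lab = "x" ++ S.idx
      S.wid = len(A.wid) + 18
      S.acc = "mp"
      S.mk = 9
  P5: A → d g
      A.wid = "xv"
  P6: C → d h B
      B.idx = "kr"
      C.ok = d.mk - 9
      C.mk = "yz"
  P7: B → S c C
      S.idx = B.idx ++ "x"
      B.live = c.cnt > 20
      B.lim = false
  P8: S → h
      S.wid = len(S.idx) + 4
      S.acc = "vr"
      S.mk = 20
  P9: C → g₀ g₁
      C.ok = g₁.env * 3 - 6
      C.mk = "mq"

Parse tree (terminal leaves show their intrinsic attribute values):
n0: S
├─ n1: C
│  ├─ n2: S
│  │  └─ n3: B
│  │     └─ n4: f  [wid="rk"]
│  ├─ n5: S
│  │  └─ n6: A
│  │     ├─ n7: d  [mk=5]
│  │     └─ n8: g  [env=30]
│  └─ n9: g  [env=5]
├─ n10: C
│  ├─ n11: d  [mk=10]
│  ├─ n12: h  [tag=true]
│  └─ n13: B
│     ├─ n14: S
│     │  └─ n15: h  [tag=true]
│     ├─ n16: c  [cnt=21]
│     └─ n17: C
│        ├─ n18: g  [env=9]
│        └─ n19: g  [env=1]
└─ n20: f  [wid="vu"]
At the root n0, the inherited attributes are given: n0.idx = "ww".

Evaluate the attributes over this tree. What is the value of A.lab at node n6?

1. n0.idx = "ww"  [given at root]
2. n2.idx = "wx"  ["wx"]
3. n3.idx = "wxy"  [S.idx ++ "y"]
4. n4.wid = "rk"  [terminal]
5. n3.live = true  [true]
6. n3.lim = true  [true]
7. n2.wid = 25  [len(S.idx) + 23]
8. n2.acc = "xwx"  ["x" ++ S.idx]
9. n2.mk = -4  [len(S.idx) - 6]
10. n5.idx = "xwxz"  [S₀.acc ++ "z"]
11. n6.lab = "xxwxz"  ["x" ++ S.idx]
12. n7.mk = 5  [terminal]
13. n8.env = 30  [terminal]
14. n6.wid = "xv"  ["xv"]
15. n5.wid = 20  [len(A.wid) + 18]
16. n5.acc = "mp"  ["mp"]
17. n5.mk = 9  [9]
18. n9.env = 5  [terminal]
19. n1.ok = 4  [g.env + S₀.wid - 26]
20. n1.mk = "xwxmp"  [S₀.acc ++ S₁.acc]
21. n11.mk = 10  [terminal]
22. n12.tag = true  [terminal]
23. n13.idx = "kr"  ["kr"]
24. n14.idx = "krx"  [B.idx ++ "x"]
25. n15.tag = true  [terminal]
26. n14.wid = 7  [len(S.idx) + 4]
27. n14.acc = "vr"  ["vr"]
28. n14.mk = 20  [20]
29. n16.cnt = 21  [terminal]
30. n18.env = 9  [terminal]
31. n19.env = 1  [terminal]
32. n17.ok = -3  [g₁.env * 3 - 6]
33. n17.mk = "mq"  ["mq"]
34. n13.live = true  [c.cnt > 20]
35. n13.lim = false  [false]
36. n10.ok = 1  [d.mk - 9]
37. n10.mk = "yz"  ["yz"]
38. n20.wid = "vu"  [terminal]
39. n0.wid = 10  [C₀.ok + 6]
40. n0.acc = "pvu"  ["p" ++ f.wid]
41. n0.mk = 16  [16]

"xxwxz"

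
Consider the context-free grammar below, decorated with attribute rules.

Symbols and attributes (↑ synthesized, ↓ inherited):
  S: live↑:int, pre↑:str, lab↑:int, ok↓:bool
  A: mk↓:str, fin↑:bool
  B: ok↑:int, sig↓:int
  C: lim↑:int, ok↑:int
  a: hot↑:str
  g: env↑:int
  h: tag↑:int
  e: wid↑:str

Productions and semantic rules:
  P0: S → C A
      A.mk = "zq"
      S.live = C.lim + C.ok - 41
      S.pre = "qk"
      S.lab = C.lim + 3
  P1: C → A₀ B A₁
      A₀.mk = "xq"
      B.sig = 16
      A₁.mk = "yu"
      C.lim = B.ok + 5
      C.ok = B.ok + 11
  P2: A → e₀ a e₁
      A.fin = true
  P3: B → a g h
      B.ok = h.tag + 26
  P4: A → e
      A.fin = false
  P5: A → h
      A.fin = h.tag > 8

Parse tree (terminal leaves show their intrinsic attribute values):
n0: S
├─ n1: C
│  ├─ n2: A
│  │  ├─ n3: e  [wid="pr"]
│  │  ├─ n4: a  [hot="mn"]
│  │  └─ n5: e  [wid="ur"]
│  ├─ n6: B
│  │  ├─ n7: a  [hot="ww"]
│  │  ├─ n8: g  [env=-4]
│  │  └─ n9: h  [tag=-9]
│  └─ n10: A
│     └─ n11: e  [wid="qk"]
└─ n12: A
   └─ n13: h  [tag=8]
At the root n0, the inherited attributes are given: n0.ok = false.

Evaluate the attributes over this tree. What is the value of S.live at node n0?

9

1. n0.ok = false  [given at root]
2. n2.mk = "xq"  ["xq"]
3. n3.wid = "pr"  [terminal]
4. n4.hot = "mn"  [terminal]
5. n5.wid = "ur"  [terminal]
6. n2.fin = true  [true]
7. n6.sig = 16  [16]
8. n7.hot = "ww"  [terminal]
9. n8.env = -4  [terminal]
10. n9.tag = -9  [terminal]
11. n6.ok = 17  [h.tag + 26]
12. n10.mk = "yu"  ["yu"]
13. n11.wid = "qk"  [terminal]
14. n10.fin = false  [false]
15. n1.lim = 22  [B.ok + 5]
16. n1.ok = 28  [B.ok + 11]
17. n12.mk = "zq"  ["zq"]
18. n13.tag = 8  [terminal]
19. n12.fin = false  [h.tag > 8]
20. n0.live = 9  [C.lim + C.ok - 41]
21. n0.pre = "qk"  ["qk"]
22. n0.lab = 25  [C.lim + 3]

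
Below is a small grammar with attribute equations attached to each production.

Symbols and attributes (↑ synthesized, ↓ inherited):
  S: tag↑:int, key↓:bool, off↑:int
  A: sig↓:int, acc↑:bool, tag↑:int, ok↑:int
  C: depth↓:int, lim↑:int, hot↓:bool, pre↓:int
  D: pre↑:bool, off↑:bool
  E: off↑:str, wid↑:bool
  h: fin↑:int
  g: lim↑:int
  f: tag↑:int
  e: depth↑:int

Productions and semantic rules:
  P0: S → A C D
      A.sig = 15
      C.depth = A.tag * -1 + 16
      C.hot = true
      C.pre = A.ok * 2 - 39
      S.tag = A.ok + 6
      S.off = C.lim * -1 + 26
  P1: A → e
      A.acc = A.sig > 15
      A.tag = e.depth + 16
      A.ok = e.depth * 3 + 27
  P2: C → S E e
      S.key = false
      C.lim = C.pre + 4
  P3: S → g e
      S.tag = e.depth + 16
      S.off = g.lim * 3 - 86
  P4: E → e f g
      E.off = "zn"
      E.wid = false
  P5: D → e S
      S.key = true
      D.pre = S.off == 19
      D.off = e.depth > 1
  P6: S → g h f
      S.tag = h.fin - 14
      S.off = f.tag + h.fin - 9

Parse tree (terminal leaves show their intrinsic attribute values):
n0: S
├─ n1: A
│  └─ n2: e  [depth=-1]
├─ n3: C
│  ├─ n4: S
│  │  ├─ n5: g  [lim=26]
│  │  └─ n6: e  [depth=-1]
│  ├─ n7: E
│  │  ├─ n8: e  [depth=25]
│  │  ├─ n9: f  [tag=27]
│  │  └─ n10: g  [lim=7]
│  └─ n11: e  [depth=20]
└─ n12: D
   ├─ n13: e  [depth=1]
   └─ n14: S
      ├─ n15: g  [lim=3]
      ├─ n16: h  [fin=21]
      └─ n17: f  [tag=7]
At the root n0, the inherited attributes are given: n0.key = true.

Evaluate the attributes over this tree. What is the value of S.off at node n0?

1. n0.key = true  [given at root]
2. n1.sig = 15  [15]
3. n2.depth = -1  [terminal]
4. n1.acc = false  [A.sig > 15]
5. n1.tag = 15  [e.depth + 16]
6. n1.ok = 24  [e.depth * 3 + 27]
7. n3.depth = 1  [A.tag * -1 + 16]
8. n3.hot = true  [true]
9. n3.pre = 9  [A.ok * 2 - 39]
10. n4.key = false  [false]
11. n5.lim = 26  [terminal]
12. n6.depth = -1  [terminal]
13. n4.tag = 15  [e.depth + 16]
14. n4.off = -8  [g.lim * 3 - 86]
15. n8.depth = 25  [terminal]
16. n9.tag = 27  [terminal]
17. n10.lim = 7  [terminal]
18. n7.off = "zn"  ["zn"]
19. n7.wid = false  [false]
20. n11.depth = 20  [terminal]
21. n3.lim = 13  [C.pre + 4]
22. n13.depth = 1  [terminal]
23. n14.key = true  [true]
24. n15.lim = 3  [terminal]
25. n16.fin = 21  [terminal]
26. n17.tag = 7  [terminal]
27. n14.tag = 7  [h.fin - 14]
28. n14.off = 19  [f.tag + h.fin - 9]
29. n12.pre = true  [S.off == 19]
30. n12.off = false  [e.depth > 1]
31. n0.tag = 30  [A.ok + 6]
32. n0.off = 13  [C.lim * -1 + 26]

13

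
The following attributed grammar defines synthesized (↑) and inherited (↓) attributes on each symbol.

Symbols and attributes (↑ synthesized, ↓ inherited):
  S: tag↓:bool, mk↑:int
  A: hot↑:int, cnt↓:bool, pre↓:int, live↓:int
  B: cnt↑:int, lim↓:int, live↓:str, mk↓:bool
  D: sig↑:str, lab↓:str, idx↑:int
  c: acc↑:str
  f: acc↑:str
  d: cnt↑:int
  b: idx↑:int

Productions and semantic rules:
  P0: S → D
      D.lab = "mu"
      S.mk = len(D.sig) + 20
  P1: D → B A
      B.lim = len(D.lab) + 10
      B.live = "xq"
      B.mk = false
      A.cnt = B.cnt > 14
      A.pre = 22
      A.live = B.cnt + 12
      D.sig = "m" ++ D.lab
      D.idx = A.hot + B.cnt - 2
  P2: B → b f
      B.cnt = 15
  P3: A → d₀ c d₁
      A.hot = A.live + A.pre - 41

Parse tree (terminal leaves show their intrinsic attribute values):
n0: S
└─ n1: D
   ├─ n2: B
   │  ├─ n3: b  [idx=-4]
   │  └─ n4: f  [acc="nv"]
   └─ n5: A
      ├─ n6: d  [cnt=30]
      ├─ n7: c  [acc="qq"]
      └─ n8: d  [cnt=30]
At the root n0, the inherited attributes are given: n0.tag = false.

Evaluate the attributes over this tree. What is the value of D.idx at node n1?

21

1. n0.tag = false  [given at root]
2. n1.lab = "mu"  ["mu"]
3. n2.lim = 12  [len(D.lab) + 10]
4. n2.live = "xq"  ["xq"]
5. n2.mk = false  [false]
6. n3.idx = -4  [terminal]
7. n4.acc = "nv"  [terminal]
8. n2.cnt = 15  [15]
9. n5.cnt = true  [B.cnt > 14]
10. n5.pre = 22  [22]
11. n5.live = 27  [B.cnt + 12]
12. n6.cnt = 30  [terminal]
13. n7.acc = "qq"  [terminal]
14. n8.cnt = 30  [terminal]
15. n5.hot = 8  [A.live + A.pre - 41]
16. n1.sig = "mmu"  ["m" ++ D.lab]
17. n1.idx = 21  [A.hot + B.cnt - 2]
18. n0.mk = 23  [len(D.sig) + 20]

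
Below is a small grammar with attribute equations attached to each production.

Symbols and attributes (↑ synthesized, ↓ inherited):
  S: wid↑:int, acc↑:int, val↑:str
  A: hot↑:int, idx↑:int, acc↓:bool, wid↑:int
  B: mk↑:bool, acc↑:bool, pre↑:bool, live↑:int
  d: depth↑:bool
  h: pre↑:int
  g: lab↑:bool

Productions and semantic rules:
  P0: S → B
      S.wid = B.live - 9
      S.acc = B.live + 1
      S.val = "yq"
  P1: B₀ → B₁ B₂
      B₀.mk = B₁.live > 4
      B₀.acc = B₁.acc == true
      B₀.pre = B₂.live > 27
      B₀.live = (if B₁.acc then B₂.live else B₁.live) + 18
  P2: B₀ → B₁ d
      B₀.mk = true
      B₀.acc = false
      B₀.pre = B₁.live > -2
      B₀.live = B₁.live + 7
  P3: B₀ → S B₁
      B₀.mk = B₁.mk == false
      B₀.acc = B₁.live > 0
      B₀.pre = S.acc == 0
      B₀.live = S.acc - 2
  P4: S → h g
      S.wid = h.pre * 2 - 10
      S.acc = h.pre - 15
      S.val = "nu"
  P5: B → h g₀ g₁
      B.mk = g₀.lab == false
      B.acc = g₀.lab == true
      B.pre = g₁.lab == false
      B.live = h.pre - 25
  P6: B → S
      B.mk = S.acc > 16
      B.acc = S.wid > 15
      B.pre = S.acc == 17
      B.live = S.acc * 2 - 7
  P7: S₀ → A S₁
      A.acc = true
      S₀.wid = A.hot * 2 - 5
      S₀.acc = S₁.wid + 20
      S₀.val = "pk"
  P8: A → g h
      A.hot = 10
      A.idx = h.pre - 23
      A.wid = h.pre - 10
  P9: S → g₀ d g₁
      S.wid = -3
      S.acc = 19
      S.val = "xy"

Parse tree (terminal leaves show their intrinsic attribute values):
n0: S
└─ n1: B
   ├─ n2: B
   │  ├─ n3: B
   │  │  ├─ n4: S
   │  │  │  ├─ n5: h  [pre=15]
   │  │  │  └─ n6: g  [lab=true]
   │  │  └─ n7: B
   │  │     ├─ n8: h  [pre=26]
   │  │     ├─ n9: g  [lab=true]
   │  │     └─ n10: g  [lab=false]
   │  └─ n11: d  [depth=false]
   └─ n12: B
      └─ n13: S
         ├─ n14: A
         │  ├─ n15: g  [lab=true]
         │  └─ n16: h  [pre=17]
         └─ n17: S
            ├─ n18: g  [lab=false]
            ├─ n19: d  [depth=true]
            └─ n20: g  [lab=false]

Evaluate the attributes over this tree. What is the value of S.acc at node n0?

24

1. n5.pre = 15  [terminal]
2. n6.lab = true  [terminal]
3. n4.wid = 20  [h.pre * 2 - 10]
4. n4.acc = 0  [h.pre - 15]
5. n4.val = "nu"  ["nu"]
6. n8.pre = 26  [terminal]
7. n9.lab = true  [terminal]
8. n10.lab = false  [terminal]
9. n7.mk = false  [g₀.lab == false]
10. n7.acc = true  [g₀.lab == true]
11. n7.pre = true  [g₁.lab == false]
12. n7.live = 1  [h.pre - 25]
13. n3.mk = true  [B₁.mk == false]
14. n3.acc = true  [B₁.live > 0]
15. n3.pre = true  [S.acc == 0]
16. n3.live = -2  [S.acc - 2]
17. n11.depth = false  [terminal]
18. n2.mk = true  [true]
19. n2.acc = false  [false]
20. n2.pre = false  [B₁.live > -2]
21. n2.live = 5  [B₁.live + 7]
22. n14.acc = true  [true]
23. n15.lab = true  [terminal]
24. n16.pre = 17  [terminal]
25. n14.hot = 10  [10]
26. n14.idx = -6  [h.pre - 23]
27. n14.wid = 7  [h.pre - 10]
28. n18.lab = false  [terminal]
29. n19.depth = true  [terminal]
30. n20.lab = false  [terminal]
31. n17.wid = -3  [-3]
32. n17.acc = 19  [19]
33. n17.val = "xy"  ["xy"]
34. n13.wid = 15  [A.hot * 2 - 5]
35. n13.acc = 17  [S₁.wid + 20]
36. n13.val = "pk"  ["pk"]
37. n12.mk = true  [S.acc > 16]
38. n12.acc = false  [S.wid > 15]
39. n12.pre = true  [S.acc == 17]
40. n12.live = 27  [S.acc * 2 - 7]
41. n1.mk = true  [B₁.live > 4]
42. n1.acc = false  [B₁.acc == true]
43. n1.pre = false  [B₂.live > 27]
44. n1.live = 23  [(if B₁.acc then B₂.live else B₁.live) + 18]
45. n0.wid = 14  [B.live - 9]
46. n0.acc = 24  [B.live + 1]
47. n0.val = "yq"  ["yq"]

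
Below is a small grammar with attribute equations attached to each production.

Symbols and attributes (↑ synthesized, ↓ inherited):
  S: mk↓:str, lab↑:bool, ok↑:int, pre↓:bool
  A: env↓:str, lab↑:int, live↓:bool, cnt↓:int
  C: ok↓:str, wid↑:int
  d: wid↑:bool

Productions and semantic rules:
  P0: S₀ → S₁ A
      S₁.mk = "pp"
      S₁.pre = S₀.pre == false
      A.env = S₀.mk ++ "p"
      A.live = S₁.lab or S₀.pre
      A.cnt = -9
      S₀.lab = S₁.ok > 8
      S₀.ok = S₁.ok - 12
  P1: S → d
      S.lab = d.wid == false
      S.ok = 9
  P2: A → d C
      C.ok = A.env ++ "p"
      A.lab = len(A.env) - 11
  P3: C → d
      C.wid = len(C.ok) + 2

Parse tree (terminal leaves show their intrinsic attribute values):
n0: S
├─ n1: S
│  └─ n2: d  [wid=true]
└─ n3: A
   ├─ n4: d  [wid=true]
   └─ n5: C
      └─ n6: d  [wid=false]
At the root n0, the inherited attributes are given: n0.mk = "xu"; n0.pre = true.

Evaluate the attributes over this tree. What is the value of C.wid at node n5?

6

1. n0.mk = "xu"  [given at root]
2. n0.pre = true  [given at root]
3. n1.mk = "pp"  ["pp"]
4. n1.pre = false  [S₀.pre == false]
5. n2.wid = true  [terminal]
6. n1.lab = false  [d.wid == false]
7. n1.ok = 9  [9]
8. n3.env = "xup"  [S₀.mk ++ "p"]
9. n3.live = true  [S₁.lab or S₀.pre]
10. n3.cnt = -9  [-9]
11. n4.wid = true  [terminal]
12. n5.ok = "xupp"  [A.env ++ "p"]
13. n6.wid = false  [terminal]
14. n5.wid = 6  [len(C.ok) + 2]
15. n3.lab = -8  [len(A.env) - 11]
16. n0.lab = true  [S₁.ok > 8]
17. n0.ok = -3  [S₁.ok - 12]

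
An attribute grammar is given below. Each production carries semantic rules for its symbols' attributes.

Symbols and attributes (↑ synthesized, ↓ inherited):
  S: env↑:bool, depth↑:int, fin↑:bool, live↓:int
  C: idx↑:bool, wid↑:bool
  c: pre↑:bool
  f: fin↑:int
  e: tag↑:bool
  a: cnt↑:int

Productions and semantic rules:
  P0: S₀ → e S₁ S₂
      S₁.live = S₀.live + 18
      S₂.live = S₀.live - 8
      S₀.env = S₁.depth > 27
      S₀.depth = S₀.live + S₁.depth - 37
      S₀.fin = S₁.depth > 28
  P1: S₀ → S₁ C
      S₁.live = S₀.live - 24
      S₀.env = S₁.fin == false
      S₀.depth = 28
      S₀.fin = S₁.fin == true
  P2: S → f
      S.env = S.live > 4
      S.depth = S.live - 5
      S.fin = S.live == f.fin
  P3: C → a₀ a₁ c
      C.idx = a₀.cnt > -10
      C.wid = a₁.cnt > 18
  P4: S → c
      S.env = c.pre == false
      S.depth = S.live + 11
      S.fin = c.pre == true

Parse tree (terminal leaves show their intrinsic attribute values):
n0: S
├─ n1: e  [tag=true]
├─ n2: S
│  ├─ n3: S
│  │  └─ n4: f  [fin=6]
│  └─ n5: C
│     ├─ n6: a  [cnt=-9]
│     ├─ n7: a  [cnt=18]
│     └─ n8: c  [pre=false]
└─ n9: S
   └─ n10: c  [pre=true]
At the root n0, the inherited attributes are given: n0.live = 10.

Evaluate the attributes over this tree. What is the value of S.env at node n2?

1. n0.live = 10  [given at root]
2. n1.tag = true  [terminal]
3. n2.live = 28  [S₀.live + 18]
4. n3.live = 4  [S₀.live - 24]
5. n4.fin = 6  [terminal]
6. n3.env = false  [S.live > 4]
7. n3.depth = -1  [S.live - 5]
8. n3.fin = false  [S.live == f.fin]
9. n6.cnt = -9  [terminal]
10. n7.cnt = 18  [terminal]
11. n8.pre = false  [terminal]
12. n5.idx = true  [a₀.cnt > -10]
13. n5.wid = false  [a₁.cnt > 18]
14. n2.env = true  [S₁.fin == false]
15. n2.depth = 28  [28]
16. n2.fin = false  [S₁.fin == true]
17. n9.live = 2  [S₀.live - 8]
18. n10.pre = true  [terminal]
19. n9.env = false  [c.pre == false]
20. n9.depth = 13  [S.live + 11]
21. n9.fin = true  [c.pre == true]
22. n0.env = true  [S₁.depth > 27]
23. n0.depth = 1  [S₀.live + S₁.depth - 37]
24. n0.fin = false  [S₁.depth > 28]

true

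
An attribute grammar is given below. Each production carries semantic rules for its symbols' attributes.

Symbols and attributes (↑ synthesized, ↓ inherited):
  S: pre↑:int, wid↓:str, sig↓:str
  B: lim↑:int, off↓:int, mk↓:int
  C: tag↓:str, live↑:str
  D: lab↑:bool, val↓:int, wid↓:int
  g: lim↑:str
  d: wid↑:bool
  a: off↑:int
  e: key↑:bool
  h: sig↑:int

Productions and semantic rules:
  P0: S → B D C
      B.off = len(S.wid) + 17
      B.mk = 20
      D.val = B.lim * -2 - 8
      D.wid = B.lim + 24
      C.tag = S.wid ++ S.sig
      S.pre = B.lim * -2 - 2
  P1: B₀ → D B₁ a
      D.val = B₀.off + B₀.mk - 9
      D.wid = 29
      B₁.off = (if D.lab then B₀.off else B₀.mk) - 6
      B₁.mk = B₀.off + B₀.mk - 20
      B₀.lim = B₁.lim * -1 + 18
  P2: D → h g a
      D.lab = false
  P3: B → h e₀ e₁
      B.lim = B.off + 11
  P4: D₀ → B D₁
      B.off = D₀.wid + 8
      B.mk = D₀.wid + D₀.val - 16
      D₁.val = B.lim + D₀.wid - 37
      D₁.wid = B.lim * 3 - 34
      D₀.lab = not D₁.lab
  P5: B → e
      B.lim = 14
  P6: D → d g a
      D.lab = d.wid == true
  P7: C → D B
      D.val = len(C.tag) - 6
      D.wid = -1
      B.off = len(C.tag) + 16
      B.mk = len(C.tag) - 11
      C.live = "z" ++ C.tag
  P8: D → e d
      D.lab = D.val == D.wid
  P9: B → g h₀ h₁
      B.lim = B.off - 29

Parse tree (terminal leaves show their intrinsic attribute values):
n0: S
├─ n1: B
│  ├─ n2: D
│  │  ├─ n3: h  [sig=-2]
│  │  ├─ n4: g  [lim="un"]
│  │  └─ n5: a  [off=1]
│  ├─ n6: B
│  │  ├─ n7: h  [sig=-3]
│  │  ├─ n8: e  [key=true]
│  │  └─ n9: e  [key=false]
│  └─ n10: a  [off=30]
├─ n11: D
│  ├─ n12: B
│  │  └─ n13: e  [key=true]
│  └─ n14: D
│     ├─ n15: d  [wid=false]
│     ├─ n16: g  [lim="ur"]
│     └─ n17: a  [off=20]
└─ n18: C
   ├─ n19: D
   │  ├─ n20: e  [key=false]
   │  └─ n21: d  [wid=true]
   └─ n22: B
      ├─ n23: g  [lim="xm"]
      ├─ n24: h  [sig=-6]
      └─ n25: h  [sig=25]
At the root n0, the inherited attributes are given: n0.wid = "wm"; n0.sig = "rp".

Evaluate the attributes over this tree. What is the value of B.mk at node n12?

7

1. n0.wid = "wm"  [given at root]
2. n0.sig = "rp"  [given at root]
3. n1.off = 19  [len(S.wid) + 17]
4. n1.mk = 20  [20]
5. n2.val = 30  [B₀.off + B₀.mk - 9]
6. n2.wid = 29  [29]
7. n3.sig = -2  [terminal]
8. n4.lim = "un"  [terminal]
9. n5.off = 1  [terminal]
10. n2.lab = false  [false]
11. n6.off = 14  [(if D.lab then B₀.off else B₀.mk) - 6]
12. n6.mk = 19  [B₀.off + B₀.mk - 20]
13. n7.sig = -3  [terminal]
14. n8.key = true  [terminal]
15. n9.key = false  [terminal]
16. n6.lim = 25  [B.off + 11]
17. n10.off = 30  [terminal]
18. n1.lim = -7  [B₁.lim * -1 + 18]
19. n11.val = 6  [B.lim * -2 - 8]
20. n11.wid = 17  [B.lim + 24]
21. n12.off = 25  [D₀.wid + 8]
22. n12.mk = 7  [D₀.wid + D₀.val - 16]
23. n13.key = true  [terminal]
24. n12.lim = 14  [14]
25. n14.val = -6  [B.lim + D₀.wid - 37]
26. n14.wid = 8  [B.lim * 3 - 34]
27. n15.wid = false  [terminal]
28. n16.lim = "ur"  [terminal]
29. n17.off = 20  [terminal]
30. n14.lab = false  [d.wid == true]
31. n11.lab = true  [not D₁.lab]
32. n18.tag = "wmrp"  [S.wid ++ S.sig]
33. n19.val = -2  [len(C.tag) - 6]
34. n19.wid = -1  [-1]
35. n20.key = false  [terminal]
36. n21.wid = true  [terminal]
37. n19.lab = false  [D.val == D.wid]
38. n22.off = 20  [len(C.tag) + 16]
39. n22.mk = -7  [len(C.tag) - 11]
40. n23.lim = "xm"  [terminal]
41. n24.sig = -6  [terminal]
42. n25.sig = 25  [terminal]
43. n22.lim = -9  [B.off - 29]
44. n18.live = "zwmrp"  ["z" ++ C.tag]
45. n0.pre = 12  [B.lim * -2 - 2]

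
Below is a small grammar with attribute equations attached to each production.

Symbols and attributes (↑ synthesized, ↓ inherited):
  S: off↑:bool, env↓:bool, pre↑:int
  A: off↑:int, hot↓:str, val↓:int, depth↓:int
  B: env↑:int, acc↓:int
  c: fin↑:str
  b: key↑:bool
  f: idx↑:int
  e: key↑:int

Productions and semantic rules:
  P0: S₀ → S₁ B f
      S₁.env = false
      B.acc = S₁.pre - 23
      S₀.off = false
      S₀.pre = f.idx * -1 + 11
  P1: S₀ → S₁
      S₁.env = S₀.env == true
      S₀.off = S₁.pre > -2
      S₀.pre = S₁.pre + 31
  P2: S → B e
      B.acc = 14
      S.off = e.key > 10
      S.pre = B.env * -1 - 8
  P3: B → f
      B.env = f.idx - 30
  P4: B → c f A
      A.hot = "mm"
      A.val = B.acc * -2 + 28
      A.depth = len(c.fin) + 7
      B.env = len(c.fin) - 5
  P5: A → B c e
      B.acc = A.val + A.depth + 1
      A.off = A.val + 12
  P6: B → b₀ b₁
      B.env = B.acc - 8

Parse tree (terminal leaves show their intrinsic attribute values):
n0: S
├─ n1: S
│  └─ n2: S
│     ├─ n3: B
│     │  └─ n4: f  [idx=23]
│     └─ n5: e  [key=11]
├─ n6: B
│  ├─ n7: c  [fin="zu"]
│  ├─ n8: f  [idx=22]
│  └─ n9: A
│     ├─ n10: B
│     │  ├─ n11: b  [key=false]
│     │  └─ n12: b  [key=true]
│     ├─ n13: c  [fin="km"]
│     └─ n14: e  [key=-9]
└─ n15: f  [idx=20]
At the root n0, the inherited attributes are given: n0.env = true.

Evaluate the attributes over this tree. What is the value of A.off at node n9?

26

1. n0.env = true  [given at root]
2. n1.env = false  [false]
3. n2.env = false  [S₀.env == true]
4. n3.acc = 14  [14]
5. n4.idx = 23  [terminal]
6. n3.env = -7  [f.idx - 30]
7. n5.key = 11  [terminal]
8. n2.off = true  [e.key > 10]
9. n2.pre = -1  [B.env * -1 - 8]
10. n1.off = true  [S₁.pre > -2]
11. n1.pre = 30  [S₁.pre + 31]
12. n6.acc = 7  [S₁.pre - 23]
13. n7.fin = "zu"  [terminal]
14. n8.idx = 22  [terminal]
15. n9.hot = "mm"  ["mm"]
16. n9.val = 14  [B.acc * -2 + 28]
17. n9.depth = 9  [len(c.fin) + 7]
18. n10.acc = 24  [A.val + A.depth + 1]
19. n11.key = false  [terminal]
20. n12.key = true  [terminal]
21. n10.env = 16  [B.acc - 8]
22. n13.fin = "km"  [terminal]
23. n14.key = -9  [terminal]
24. n9.off = 26  [A.val + 12]
25. n6.env = -3  [len(c.fin) - 5]
26. n15.idx = 20  [terminal]
27. n0.off = false  [false]
28. n0.pre = -9  [f.idx * -1 + 11]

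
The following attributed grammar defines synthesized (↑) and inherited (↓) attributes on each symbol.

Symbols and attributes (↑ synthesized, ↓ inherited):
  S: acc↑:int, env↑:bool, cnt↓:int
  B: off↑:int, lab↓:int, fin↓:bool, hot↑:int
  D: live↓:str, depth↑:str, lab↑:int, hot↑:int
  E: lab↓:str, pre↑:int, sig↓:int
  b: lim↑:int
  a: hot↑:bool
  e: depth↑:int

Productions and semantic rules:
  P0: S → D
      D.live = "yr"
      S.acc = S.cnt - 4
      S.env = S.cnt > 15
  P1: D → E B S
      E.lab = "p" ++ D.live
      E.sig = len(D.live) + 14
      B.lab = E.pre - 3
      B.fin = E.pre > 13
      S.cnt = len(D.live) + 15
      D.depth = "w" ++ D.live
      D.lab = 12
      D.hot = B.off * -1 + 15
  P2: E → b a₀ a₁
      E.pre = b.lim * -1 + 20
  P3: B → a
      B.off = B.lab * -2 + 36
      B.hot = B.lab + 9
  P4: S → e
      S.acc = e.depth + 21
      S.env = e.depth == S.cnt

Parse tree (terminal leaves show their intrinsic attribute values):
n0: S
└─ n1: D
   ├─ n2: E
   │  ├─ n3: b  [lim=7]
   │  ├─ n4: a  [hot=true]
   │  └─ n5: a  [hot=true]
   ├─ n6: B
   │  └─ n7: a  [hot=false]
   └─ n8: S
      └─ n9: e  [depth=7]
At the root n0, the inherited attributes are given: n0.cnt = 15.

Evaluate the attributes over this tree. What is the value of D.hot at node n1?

-1

1. n0.cnt = 15  [given at root]
2. n1.live = "yr"  ["yr"]
3. n2.lab = "pyr"  ["p" ++ D.live]
4. n2.sig = 16  [len(D.live) + 14]
5. n3.lim = 7  [terminal]
6. n4.hot = true  [terminal]
7. n5.hot = true  [terminal]
8. n2.pre = 13  [b.lim * -1 + 20]
9. n6.lab = 10  [E.pre - 3]
10. n6.fin = false  [E.pre > 13]
11. n7.hot = false  [terminal]
12. n6.off = 16  [B.lab * -2 + 36]
13. n6.hot = 19  [B.lab + 9]
14. n8.cnt = 17  [len(D.live) + 15]
15. n9.depth = 7  [terminal]
16. n8.acc = 28  [e.depth + 21]
17. n8.env = false  [e.depth == S.cnt]
18. n1.depth = "wyr"  ["w" ++ D.live]
19. n1.lab = 12  [12]
20. n1.hot = -1  [B.off * -1 + 15]
21. n0.acc = 11  [S.cnt - 4]
22. n0.env = false  [S.cnt > 15]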